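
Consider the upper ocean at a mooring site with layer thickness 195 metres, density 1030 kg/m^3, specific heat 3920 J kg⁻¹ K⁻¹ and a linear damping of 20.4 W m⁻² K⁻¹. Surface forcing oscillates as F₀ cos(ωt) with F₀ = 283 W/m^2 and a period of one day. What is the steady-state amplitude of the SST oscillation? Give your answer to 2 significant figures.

0.0049 K

Areal heat capacity C = ρ c_p D = 1030 × 3920 × 195 = 7.87×10^8 J m⁻² K⁻¹.
Angular frequency ω = 2π / T = 2π / 86400 s = 7.27×10^-5 s⁻¹.
√((Cω)² + λ²) = √((57300)² + 20.4²) = 57300 W/(m²·K).
Amplitude A = F₀ / √((Cω)²+λ²) = 283 / 57300 = 0.00494 K.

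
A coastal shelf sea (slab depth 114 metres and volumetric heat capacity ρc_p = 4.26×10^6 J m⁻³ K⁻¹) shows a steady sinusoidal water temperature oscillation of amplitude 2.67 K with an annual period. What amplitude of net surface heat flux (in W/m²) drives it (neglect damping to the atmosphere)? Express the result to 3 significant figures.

Areal heat capacity C = ρc_p × D = 4.26×10^6 × 114 = 4.86×10^8 J/(m²·K).
ω = 2π / 3.15×10^7 s = 1.99×10^-7 s⁻¹.
Cω = 4.86×10^8 × 1.99×10^-7 = 96.8 W/(m²·K).
F₀ = A × Cω = 2.67 × 96.8 = 258 W/m².

258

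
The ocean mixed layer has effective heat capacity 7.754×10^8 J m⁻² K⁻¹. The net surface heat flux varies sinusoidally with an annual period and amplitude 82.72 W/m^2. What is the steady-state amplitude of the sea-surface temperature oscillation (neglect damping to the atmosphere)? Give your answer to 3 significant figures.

Areal heat capacity C = 7.754×10^8 J m⁻² K⁻¹ (given).
Angular frequency ω = 2π / T = 2π / 3.15×10^7 s = 1.99×10^-7 s⁻¹.
Cω = 7.75×10^8 × 1.99×10^-7 = 154 W/(m²·K).
Amplitude A = F₀ / (Cω) = 82.72 / 154 = 0.535 K.

0.535 K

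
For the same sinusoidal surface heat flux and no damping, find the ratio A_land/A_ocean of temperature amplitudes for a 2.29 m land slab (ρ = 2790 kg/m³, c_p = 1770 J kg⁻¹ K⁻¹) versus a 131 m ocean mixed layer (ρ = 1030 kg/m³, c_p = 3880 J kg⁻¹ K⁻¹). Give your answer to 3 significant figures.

C_ocean = 1030 × 3880 × 131 = 5.24×10^8 J/(m²·K).
C_land = 2790 × 1770 × 2.29 = 1.13×10^7 J/(m²·K).
Undamped amplitude ∝ 1/C, so A_land/A_ocean = C_ocean/C_land = 46.3.

46.3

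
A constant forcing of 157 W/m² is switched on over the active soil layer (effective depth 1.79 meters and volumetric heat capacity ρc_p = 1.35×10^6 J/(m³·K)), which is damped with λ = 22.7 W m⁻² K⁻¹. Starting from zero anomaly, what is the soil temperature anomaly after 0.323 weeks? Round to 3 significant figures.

5.81 K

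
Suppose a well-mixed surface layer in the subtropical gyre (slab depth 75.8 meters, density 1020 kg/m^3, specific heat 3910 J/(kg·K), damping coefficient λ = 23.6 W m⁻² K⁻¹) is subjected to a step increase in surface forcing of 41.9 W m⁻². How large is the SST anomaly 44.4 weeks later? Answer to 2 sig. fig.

Areal heat capacity C = ρ c_p D = 1020 × 3910 × 75.8 = 3.02×10^8 J m⁻² K⁻¹.
τ = C / λ = 3.02×10^8 / 23.6 = 1.28×10^7 s.
Equilibrium anomaly ΔT_eq = F / λ = 41.9 / 23.6 = 1.78 K.
t = 44.4 weeks = 2.69×10^7 s, so t/τ = 2.10.
ΔT(t) = ΔT_eq (1 − e^(−t/τ)) = 1.78 × (1 − e^−2.10) = 1.56 K.

1.6 K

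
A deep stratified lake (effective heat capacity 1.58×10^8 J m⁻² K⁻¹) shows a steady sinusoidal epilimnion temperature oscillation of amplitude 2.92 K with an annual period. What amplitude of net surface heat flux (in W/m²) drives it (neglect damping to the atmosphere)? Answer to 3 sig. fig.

Areal heat capacity C = 1.58×10^8 J m⁻² K⁻¹ (given).
ω = 2π / 3.15×10^7 s = 1.99×10^-7 s⁻¹.
Cω = 1.58×10^8 × 1.99×10^-7 = 31.5 W/(m²·K).
F₀ = A × Cω = 2.92 × 31.5 = 91.9 W/m².

91.9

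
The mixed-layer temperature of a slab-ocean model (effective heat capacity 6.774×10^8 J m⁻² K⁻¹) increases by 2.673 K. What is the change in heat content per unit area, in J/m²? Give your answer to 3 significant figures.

1.81×10^9

Areal heat capacity C = 6.774×10^8 J m⁻² K⁻¹ (given).
ΔQ = C ΔT = 6.77×10^8 × 2.673 = 1.81×10^9 J/m².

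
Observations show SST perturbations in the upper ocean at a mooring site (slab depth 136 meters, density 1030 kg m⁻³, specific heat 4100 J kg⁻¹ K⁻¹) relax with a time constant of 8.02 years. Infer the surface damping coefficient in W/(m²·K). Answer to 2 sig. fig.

Areal heat capacity C = ρ c_p D = 1030 × 4100 × 136 = 5.74×10^8 J/(m²·K).
τ = 8.02 years = 2.53×10^8 s.
λ = C / τ = 5.74×10^8 / 2.53×10^8 = 2.27 W/(m²·K).

2.3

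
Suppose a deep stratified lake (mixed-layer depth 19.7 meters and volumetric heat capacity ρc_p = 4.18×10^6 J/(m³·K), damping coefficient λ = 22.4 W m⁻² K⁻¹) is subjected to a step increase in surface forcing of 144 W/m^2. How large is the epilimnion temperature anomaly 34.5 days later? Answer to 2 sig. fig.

Areal heat capacity C = ρc_p × D = 4.18×10^6 × 19.7 = 8.23×10^7 J/(m²·K).
τ = C / λ = 8.23×10^7 / 22.4 = 3.68×10^6 s.
Equilibrium anomaly ΔT_eq = F / λ = 144 / 22.4 = 6.43 K.
t = 34.5 days = 2.98×10^6 s, so t/τ = 0.811.
ΔT(t) = ΔT_eq (1 − e^(−t/τ)) = 6.43 × (1 − e^−0.811) = 3.57 K.

3.6 K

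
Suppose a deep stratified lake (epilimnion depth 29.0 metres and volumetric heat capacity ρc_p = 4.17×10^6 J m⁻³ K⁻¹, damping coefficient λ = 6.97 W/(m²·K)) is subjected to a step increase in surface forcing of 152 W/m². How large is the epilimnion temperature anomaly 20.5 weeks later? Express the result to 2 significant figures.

Areal heat capacity C = ρc_p × D = 4.17×10^6 × 29.0 = 1.21×10^8 J/(m^2 K).
τ = C / λ = 1.21×10^8 / 6.97 = 1.74×10^7 s.
Equilibrium anomaly ΔT_eq = F / λ = 152 / 6.97 = 21.8 K.
t = 20.5 weeks = 1.24×10^7 s, so t/τ = 0.715.
ΔT(t) = ΔT_eq (1 − e^(−t/τ)) = 21.8 × (1 − e^−0.715) = 11.1 K.

11 K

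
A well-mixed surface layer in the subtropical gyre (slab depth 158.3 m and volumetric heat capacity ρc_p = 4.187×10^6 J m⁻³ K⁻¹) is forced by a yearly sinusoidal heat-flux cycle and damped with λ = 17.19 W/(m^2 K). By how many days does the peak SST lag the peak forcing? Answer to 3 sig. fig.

83.7 days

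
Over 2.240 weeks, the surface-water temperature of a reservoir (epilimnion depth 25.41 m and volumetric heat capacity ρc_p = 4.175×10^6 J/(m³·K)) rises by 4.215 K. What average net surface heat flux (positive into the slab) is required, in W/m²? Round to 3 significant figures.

Areal heat capacity C = ρc_p × D = 4.175×10^6 × 25.41 = 1.06×10^8 J/(m^2 K).
Required heat per unit area: Q = C ΔT = 1.06×10^8 × 4.215 = 4.47×10^8 J/m².
Flux F = Q / Δt = 4.47×10^8 / 1.35×10^6 s = 330 W/m².

330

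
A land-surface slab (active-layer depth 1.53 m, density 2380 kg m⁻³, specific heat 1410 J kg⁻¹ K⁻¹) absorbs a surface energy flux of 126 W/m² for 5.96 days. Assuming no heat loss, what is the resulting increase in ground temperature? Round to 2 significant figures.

13 K

Areal heat capacity C = ρ c_p D = 2380 × 1410 × 1.53 = 5.13×10^6 J m⁻² K⁻¹.
Net heat input Q = F Δt = 126 × (5.96 days × 86400 s/day) = 6.49×10^7 J/m².
ΔT = Q / C = 6.49×10^7 / 5.13×10^6 = 12.6 K.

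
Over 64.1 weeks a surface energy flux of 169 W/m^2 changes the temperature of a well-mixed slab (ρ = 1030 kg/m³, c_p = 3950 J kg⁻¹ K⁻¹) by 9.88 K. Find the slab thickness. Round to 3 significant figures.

Heat input Q = F Δt = 169 × 3.88×10^7 s = 6.55×10^9 J/m².
Required areal heat capacity C = Q / ΔT = 6.63×10^8 J/(m²·K).
Depth D = C / (ρ c_p) = 6.63×10^8 / (1030 × 3950) = 163 m.

163 m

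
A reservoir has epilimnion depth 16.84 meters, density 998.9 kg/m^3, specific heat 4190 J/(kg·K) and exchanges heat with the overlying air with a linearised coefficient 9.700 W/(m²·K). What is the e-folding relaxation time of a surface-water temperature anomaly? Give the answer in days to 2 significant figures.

Areal heat capacity C = ρ c_p D = 998.9 × 4190 × 16.84 = 7.05×10^7 J/(m^2 K).
Relaxation time τ = C / λ = 7.05×10^7 / 9.700 = 7.27×10^6 s.
In days: 7.27×10^6 s / (86400 s/day) = 84.1 days.

84 days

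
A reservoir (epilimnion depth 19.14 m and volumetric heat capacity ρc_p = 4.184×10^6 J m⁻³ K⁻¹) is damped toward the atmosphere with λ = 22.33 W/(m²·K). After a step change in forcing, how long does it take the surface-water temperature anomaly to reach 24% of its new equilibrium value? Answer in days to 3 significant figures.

11.4 days

Areal heat capacity C = ρc_p × D = 4.184×10^6 × 19.14 = 8.01×10^7 J/(m²·K).
τ = C / λ = 8.01×10^7 / 22.33 = 3.59×10^6 s.
Fraction reached: 1 − e^(−t/τ) = 0.24 ⇒ t = −τ ln(1 − 0.24) = τ × 0.274.
t = 9.84×10^5 s = 11.4 days.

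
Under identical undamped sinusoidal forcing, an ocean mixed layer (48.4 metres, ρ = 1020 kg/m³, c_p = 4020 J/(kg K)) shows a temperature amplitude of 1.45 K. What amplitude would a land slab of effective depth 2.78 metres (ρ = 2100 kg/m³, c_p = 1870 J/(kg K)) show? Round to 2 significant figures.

26 K

C_ocean = 1.98×10^8 J/(m²·K); C_land = 1.09×10^7 J/(m²·K).
A ∝ 1/C ⇒ A_land = A_ocean × C_ocean/C_land = 1.45 × 18.2 = 26.4 K.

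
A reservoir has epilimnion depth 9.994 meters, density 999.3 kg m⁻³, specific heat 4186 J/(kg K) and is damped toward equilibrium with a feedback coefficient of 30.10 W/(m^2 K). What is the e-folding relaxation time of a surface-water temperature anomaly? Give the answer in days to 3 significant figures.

Areal heat capacity C = ρ c_p D = 999.3 × 4186 × 9.994 = 4.18×10^7 J/(m²·K).
Relaxation time τ = C / λ = 4.18×10^7 / 30.10 = 1.39×10^6 s.
In days: 1.39×10^6 s / (86400 s/day) = 16.1 days.

16.1 days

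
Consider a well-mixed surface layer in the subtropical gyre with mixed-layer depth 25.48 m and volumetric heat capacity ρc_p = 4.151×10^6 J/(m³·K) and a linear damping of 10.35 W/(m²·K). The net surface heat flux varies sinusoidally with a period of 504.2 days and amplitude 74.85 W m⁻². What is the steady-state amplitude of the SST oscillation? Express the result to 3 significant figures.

4.06 K

Areal heat capacity C = ρc_p × D = 4.151×10^6 × 25.48 = 1.06×10^8 J/(m²·K).
Angular frequency ω = 2π / T = 2π / 4.36×10^7 s = 1.44×10^-7 s⁻¹.
√((Cω)² + λ²) = √((15.3)² + 10.35²) = 18.4 W/(m²·K).
Amplitude A = F₀ / √((Cω)²+λ²) = 74.85 / 18.4 = 4.06 K.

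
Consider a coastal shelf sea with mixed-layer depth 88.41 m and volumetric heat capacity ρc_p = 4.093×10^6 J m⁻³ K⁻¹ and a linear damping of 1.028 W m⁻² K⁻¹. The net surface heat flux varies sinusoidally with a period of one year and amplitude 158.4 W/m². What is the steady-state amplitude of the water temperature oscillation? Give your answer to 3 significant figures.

2.20 K

Areal heat capacity C = ρc_p × D = 4.093×10^6 × 88.41 = 3.62×10^8 J/(m^2 K).
Angular frequency ω = 2π / T = 2π / 3.15×10^7 s = 1.99×10^-7 s⁻¹.
√((Cω)² + λ²) = √((72.1)² + 1.028²) = 72.1 W/(m²·K).
Amplitude A = F₀ / √((Cω)²+λ²) = 158.4 / 72.1 = 2.20 K.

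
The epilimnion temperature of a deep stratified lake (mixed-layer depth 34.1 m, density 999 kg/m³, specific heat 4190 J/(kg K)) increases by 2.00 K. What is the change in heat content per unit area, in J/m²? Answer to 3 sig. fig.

2.85×10^8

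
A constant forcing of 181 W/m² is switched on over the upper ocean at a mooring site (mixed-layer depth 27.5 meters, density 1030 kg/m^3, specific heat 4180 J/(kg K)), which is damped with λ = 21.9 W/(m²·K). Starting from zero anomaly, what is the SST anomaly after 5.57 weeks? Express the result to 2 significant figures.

Areal heat capacity C = ρ c_p D = 1030 × 4180 × 27.5 = 1.18×10^8 J/(m^2 K).
τ = C / λ = 1.18×10^8 / 21.9 = 5.41×10^6 s.
Equilibrium anomaly ΔT_eq = F / λ = 181 / 21.9 = 8.26 K.
t = 5.57 weeks = 3.37×10^6 s, so t/τ = 0.623.
ΔT(t) = ΔT_eq (1 − e^(−t/τ)) = 8.26 × (1 − e^−0.623) = 3.83 K.

3.8 K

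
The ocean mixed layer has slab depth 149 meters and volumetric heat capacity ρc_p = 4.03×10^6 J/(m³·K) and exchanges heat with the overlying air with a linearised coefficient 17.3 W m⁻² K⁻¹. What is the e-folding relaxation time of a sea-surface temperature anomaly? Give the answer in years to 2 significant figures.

Areal heat capacity C = ρc_p × D = 4.03×10^6 × 149 = 6.00×10^8 J/(m²·K).
Relaxation time τ = C / λ = 6.00×10^8 / 17.3 = 3.47×10^7 s.
In years: 3.47×10^7 s / (3.156×10^7 s/year) = 1.10 years.

1.1 years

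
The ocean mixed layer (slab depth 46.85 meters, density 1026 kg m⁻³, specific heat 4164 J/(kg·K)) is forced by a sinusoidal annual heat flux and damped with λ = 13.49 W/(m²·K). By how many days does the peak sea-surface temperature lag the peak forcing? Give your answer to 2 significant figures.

72 days

Areal heat capacity C = ρ c_p D = 1026 × 4164 × 46.85 = 2.00×10^8 J/(m²·K).
ω = 2π / 3.15×10^7 s = 1.99×10^-7 s⁻¹.
Phase lag φ = arctan(Cω/λ) = arctan(39.9/13.49) = 1.24 rad.
Time lag = φ / ω = 1.24 / 1.99×10^-7 = 6.25×10^6 s = 72.3 days.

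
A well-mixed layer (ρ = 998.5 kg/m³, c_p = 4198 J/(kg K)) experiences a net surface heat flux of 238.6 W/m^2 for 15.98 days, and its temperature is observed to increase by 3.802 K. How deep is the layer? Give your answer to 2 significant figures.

Heat input Q = F Δt = 238.6 × 1.38×10^6 s = 3.29×10^8 J/m².
Required areal heat capacity C = Q / ΔT = 8.66×10^7 J/(m²·K).
Depth D = C / (ρ c_p) = 8.66×10^7 / (998.5 × 4198) = 20.7 m.

21 m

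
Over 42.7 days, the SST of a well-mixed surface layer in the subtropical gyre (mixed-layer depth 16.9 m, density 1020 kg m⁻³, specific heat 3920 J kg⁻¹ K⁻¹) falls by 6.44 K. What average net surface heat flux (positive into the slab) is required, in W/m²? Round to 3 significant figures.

Areal heat capacity C = ρ c_p D = 1020 × 3920 × 16.9 = 6.76×10^7 J/(m^2 K).
Required heat per unit area: Q = C ΔT = 6.76×10^7 × -6.44 = -4.35×10^8 J/m².
Flux F = Q / Δt = -4.35×10^8 / 3.69×10^6 s = -118 W/m².

-118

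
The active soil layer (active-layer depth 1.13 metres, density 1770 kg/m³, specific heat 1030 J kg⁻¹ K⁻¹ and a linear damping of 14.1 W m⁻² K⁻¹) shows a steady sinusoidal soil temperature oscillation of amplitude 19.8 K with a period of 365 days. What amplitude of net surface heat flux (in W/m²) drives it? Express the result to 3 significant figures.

Areal heat capacity C = ρ c_p D = 1770 × 1030 × 1.13 = 2.06×10^6 J/(m²·K).
ω = 2π / 3.15×10^7 s = 1.99×10^-7 s⁻¹.
√((Cω)² + λ²) = √((0.410)² + 14.1²) = 14.1 W/(m²·K).
F₀ = A × √((Cω)²+λ²) = 19.8 × 14.1 = 279 W/m².

279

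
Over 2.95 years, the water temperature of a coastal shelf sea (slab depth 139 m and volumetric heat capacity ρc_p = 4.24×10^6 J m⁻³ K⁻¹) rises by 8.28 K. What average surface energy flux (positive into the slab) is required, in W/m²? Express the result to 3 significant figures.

Areal heat capacity C = ρc_p × D = 4.24×10^6 × 139 = 5.89×10^8 J m⁻² K⁻¹.
Required heat per unit area: Q = C ΔT = 5.89×10^8 × 8.28 = 4.88×10^9 J/m².
Flux F = Q / Δt = 4.88×10^9 / 9.31×10^7 s = 52.4 W/m².

52.4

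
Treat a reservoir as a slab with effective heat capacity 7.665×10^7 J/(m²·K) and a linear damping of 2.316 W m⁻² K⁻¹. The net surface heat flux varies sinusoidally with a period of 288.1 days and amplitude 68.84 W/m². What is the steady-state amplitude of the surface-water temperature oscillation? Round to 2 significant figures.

Areal heat capacity C = 7.665×10^7 J/(m²·K) (given).
Angular frequency ω = 2π / T = 2π / 2.49×10^7 s = 2.52×10^-7 s⁻¹.
√((Cω)² + λ²) = √((19.3)² + 2.316²) = 19.5 W/(m²·K).
Amplitude A = F₀ / √((Cω)²+λ²) = 68.84 / 19.5 = 3.53 K.

3.5 K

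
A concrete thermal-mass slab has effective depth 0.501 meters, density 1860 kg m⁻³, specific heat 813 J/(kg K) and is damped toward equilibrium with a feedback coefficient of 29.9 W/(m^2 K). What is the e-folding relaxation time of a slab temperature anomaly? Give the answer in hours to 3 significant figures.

7.04 hours

Areal heat capacity C = ρ c_p D = 1860 × 813 × 0.501 = 7.58×10^5 J/(m²·K).
Relaxation time τ = C / λ = 7.58×10^5 / 29.9 = 25300 s.
In hours: 25300 s / (3600 s/hour) = 7.04 hours.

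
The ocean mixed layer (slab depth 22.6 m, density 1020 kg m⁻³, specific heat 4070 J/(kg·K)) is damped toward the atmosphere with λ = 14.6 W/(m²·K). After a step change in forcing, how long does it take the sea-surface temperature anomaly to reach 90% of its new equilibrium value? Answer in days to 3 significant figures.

171 days

Areal heat capacity C = ρ c_p D = 1020 × 4070 × 22.6 = 9.38×10^7 J m⁻² K⁻¹.
τ = C / λ = 9.38×10^7 / 14.6 = 6.43×10^6 s.
Fraction reached: 1 − e^(−t/τ) = 0.90 ⇒ t = −τ ln(1 − 0.90) = τ × 2.30.
t = 1.48×10^7 s = 171 days.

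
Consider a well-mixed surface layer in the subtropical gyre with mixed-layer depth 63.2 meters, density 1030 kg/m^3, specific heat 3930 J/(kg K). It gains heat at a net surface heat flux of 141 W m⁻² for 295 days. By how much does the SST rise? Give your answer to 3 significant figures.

14.0 K

Areal heat capacity C = ρ c_p D = 1030 × 3930 × 63.2 = 2.56×10^8 J/(m^2 K).
Net heat input Q = F Δt = 141 × (295 days × 86400 s/day) = 3.59×10^9 J/m².
ΔT = Q / C = 3.59×10^9 / 2.56×10^8 = 14.0 K.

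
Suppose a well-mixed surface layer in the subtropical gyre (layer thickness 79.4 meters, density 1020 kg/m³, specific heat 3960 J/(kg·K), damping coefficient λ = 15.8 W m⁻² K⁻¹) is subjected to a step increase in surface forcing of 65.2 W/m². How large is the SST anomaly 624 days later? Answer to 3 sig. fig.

3.84 K

Areal heat capacity C = ρ c_p D = 1020 × 3960 × 79.4 = 3.21×10^8 J/(m^2 K).
τ = C / λ = 3.21×10^8 / 15.8 = 2.03×10^7 s.
Equilibrium anomaly ΔT_eq = F / λ = 65.2 / 15.8 = 4.13 K.
t = 624 days = 5.39×10^7 s, so t/τ = 2.66.
ΔT(t) = ΔT_eq (1 − e^(−t/τ)) = 4.13 × (1 − e^−2.66) = 3.84 K.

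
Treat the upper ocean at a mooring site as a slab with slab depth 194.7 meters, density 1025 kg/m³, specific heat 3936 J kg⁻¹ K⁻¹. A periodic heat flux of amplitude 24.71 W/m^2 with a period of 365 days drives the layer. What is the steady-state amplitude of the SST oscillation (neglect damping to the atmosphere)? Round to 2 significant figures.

Areal heat capacity C = ρ c_p D = 1025 × 3936 × 194.7 = 7.85×10^8 J/(m²·K).
Angular frequency ω = 2π / T = 2π / 3.15×10^7 s = 1.99×10^-7 s⁻¹.
Cω = 7.85×10^8 × 1.99×10^-7 = 157 W/(m²·K).
Amplitude A = F₀ / (Cω) = 24.71 / 157 = 0.158 K.

0.16 K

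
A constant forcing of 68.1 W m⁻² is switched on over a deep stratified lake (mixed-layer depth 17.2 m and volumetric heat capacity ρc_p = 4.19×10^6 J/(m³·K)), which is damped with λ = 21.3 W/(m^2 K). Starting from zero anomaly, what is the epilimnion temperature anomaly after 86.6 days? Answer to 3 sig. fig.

Areal heat capacity C = ρc_p × D = 4.19×10^6 × 17.2 = 7.21×10^7 J/(m^2 K).
τ = C / λ = 7.21×10^7 / 21.3 = 3.38×10^6 s.
Equilibrium anomaly ΔT_eq = F / λ = 68.1 / 21.3 = 3.20 K.
t = 86.6 days = 7.48×10^6 s, so t/τ = 2.21.
ΔT(t) = ΔT_eq (1 − e^(−t/τ)) = 3.20 × (1 − e^−2.21) = 2.85 K.

2.85 K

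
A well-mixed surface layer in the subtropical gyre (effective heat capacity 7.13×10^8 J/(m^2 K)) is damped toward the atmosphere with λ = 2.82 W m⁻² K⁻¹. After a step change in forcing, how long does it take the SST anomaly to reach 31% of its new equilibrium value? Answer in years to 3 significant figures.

2.97 years

Areal heat capacity C = 7.13×10^8 J/(m^2 K) (given).
τ = C / λ = 7.13×10^8 / 2.82 = 2.53×10^8 s.
Fraction reached: 1 − e^(−t/τ) = 0.31 ⇒ t = −τ ln(1 − 0.31) = τ × 0.371.
t = 9.38×10^7 s = 2.97 years.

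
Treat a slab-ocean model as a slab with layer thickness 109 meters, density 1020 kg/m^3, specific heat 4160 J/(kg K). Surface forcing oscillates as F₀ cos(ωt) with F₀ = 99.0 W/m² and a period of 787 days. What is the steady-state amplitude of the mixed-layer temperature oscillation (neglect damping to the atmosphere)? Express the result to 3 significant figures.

2.32 K

Areal heat capacity C = ρ c_p D = 1020 × 4160 × 109 = 4.63×10^8 J m⁻² K⁻¹.
Angular frequency ω = 2π / T = 2π / 6.80×10^7 s = 9.24×10^-8 s⁻¹.
Cω = 4.63×10^8 × 9.24×10^-8 = 42.7 W/(m²·K).
Amplitude A = F₀ / (Cω) = 99.0 / 42.7 = 2.32 K.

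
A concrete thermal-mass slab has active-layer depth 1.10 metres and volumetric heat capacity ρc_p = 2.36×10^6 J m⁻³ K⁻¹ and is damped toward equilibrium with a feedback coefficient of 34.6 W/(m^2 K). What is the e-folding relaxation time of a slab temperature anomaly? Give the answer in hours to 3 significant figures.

Areal heat capacity C = ρc_p × D = 2.36×10^6 × 1.10 = 2.60×10^6 J/(m^2 K).
Relaxation time τ = C / λ = 2.60×10^6 / 34.6 = 75000 s.
In hours: 75000 s / (3600 s/hour) = 20.8 hours.

20.8 hours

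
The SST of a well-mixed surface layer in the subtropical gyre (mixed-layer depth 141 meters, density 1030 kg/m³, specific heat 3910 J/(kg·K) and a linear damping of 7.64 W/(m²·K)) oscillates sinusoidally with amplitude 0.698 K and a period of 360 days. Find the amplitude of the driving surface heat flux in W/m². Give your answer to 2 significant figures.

80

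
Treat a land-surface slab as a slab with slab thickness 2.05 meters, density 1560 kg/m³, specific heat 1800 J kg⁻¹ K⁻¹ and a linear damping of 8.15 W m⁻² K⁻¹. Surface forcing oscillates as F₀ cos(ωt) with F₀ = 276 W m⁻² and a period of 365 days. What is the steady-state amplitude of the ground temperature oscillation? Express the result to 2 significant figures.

Areal heat capacity C = ρ c_p D = 1560 × 1800 × 2.05 = 5.76×10^6 J/(m^2 K).
Angular frequency ω = 2π / T = 2π / 3.15×10^7 s = 1.99×10^-7 s⁻¹.
√((Cω)² + λ²) = √((1.15)² + 8.15²) = 8.23 W/(m²·K).
Amplitude A = F₀ / √((Cω)²+λ²) = 276 / 8.23 = 33.5 K.

34 K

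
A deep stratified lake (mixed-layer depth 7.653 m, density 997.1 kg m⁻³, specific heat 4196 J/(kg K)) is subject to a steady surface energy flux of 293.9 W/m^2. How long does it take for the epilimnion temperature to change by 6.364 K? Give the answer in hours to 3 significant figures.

193 hours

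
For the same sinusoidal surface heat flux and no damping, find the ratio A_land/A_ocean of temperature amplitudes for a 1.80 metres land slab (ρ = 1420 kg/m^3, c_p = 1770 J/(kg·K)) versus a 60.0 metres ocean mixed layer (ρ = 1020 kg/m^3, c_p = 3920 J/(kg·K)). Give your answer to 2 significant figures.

C_ocean = 1020 × 3920 × 60.0 = 2.40×10^8 J/(m²·K).
C_land = 1420 × 1770 × 1.80 = 4.52×10^6 J/(m²·K).
Undamped amplitude ∝ 1/C, so A_land/A_ocean = C_ocean/C_land = 53.0.

53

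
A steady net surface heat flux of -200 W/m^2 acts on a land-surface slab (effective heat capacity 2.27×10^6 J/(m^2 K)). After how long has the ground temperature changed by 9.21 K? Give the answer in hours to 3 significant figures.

Areal heat capacity C = 2.27×10^6 J/(m^2 K) (given).
Time required: Δt = C ΔT / F = 2.27×10^6 × -9.21 / -200 = 1.05×10^5 s.
In hours: 1.05×10^5 s / (3600 s/hour) = 29.0 hours.

29.0 hours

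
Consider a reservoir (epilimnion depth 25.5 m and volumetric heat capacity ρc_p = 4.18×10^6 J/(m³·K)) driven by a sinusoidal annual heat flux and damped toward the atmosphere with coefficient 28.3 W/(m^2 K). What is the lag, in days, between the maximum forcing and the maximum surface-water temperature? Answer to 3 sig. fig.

37.4 days

Areal heat capacity C = ρc_p × D = 4.18×10^6 × 25.5 = 1.07×10^8 J m⁻² K⁻¹.
ω = 2π / 3.15×10^7 s = 1.99×10^-7 s⁻¹.
Phase lag φ = arctan(Cω/λ) = arctan(21.2/28.3) = 0.644 rad.
Time lag = φ / ω = 0.644 / 1.99×10^-7 = 3.23×10^6 s = 37.4 days.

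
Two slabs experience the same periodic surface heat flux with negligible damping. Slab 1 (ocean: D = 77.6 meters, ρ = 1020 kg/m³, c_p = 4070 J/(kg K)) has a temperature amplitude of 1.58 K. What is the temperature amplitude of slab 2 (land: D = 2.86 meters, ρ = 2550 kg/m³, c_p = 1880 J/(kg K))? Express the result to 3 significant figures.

37.1 K

C_ocean = 3.22×10^8 J/(m²·K); C_land = 1.37×10^7 J/(m²·K).
A ∝ 1/C ⇒ A_land = A_ocean × C_ocean/C_land = 1.58 × 23.5 = 37.1 K.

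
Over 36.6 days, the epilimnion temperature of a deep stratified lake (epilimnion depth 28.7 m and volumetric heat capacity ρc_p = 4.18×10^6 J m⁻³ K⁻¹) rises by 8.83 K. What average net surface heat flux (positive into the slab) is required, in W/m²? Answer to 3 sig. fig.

Areal heat capacity C = ρc_p × D = 4.18×10^6 × 28.7 = 1.20×10^8 J/(m²·K).
Required heat per unit area: Q = C ΔT = 1.20×10^8 × 8.83 = 1.06×10^9 J/m².
Flux F = Q / Δt = 1.06×10^9 / 3.16×10^6 s = 335 W/m².

335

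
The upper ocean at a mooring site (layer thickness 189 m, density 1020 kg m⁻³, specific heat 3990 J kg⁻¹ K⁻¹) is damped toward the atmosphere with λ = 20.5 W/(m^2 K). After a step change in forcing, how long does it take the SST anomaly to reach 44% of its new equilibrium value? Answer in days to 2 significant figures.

250 days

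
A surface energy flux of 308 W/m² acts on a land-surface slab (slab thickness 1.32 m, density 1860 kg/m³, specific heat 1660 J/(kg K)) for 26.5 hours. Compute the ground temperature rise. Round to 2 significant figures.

Areal heat capacity C = ρ c_p D = 1860 × 1660 × 1.32 = 4.08×10^6 J/(m^2 K).
Net heat input Q = F Δt = 308 × (26.5 hours × 3600 s/hour) = 2.94×10^7 J/m².
ΔT = Q / C = 2.94×10^7 / 4.08×10^6 = 7.21 K.

7.2 K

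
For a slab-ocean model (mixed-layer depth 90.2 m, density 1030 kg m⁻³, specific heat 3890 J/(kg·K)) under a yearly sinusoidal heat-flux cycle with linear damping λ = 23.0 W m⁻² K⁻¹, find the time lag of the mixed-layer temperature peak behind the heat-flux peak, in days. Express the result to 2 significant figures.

Areal heat capacity C = ρ c_p D = 1030 × 3890 × 90.2 = 3.61×10^8 J/(m^2 K).
ω = 2π / 3.15×10^7 s = 1.99×10^-7 s⁻¹.
Phase lag φ = arctan(Cω/λ) = arctan(72.0/23.0) = 1.26 rad.
Time lag = φ / ω = 1.26 / 1.99×10^-7 = 6.33×10^6 s = 73.3 days.

73 days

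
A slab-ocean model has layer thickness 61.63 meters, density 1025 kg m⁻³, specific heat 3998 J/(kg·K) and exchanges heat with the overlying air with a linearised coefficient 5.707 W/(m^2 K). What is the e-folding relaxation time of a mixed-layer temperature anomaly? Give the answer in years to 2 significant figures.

Areal heat capacity C = ρ c_p D = 1025 × 3998 × 61.63 = 2.53×10^8 J m⁻² K⁻¹.
Relaxation time τ = C / λ = 2.53×10^8 / 5.707 = 4.43×10^7 s.
In years: 4.43×10^7 s / (3.156×10^7 s/year) = 1.40 years.

1.4 years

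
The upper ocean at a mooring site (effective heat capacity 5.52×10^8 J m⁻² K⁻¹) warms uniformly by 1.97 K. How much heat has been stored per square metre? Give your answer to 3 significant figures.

1.09×10^9

Areal heat capacity C = 5.52×10^8 J m⁻² K⁻¹ (given).
ΔQ = C ΔT = 5.52×10^8 × 1.97 = 1.09×10^9 J/m².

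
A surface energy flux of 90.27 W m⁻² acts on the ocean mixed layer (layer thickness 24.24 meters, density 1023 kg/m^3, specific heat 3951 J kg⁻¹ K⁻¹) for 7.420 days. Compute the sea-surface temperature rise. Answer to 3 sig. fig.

Areal heat capacity C = ρ c_p D = 1023 × 3951 × 24.24 = 9.80×10^7 J/(m^2 K).
Net heat input Q = F Δt = 90.27 × (7.420 days × 86400 s/day) = 5.79×10^7 J/m².
ΔT = Q / C = 5.79×10^7 / 9.80×10^7 = 0.591 K.

0.591 K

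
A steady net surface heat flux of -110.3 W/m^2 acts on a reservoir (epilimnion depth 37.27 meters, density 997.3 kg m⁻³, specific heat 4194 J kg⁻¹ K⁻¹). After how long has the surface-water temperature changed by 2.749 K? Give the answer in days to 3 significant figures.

Areal heat capacity C = ρ c_p D = 997.3 × 4194 × 37.27 = 1.56×10^8 J/(m^2 K).
Time required: Δt = C ΔT / F = 1.56×10^8 × -2.749 / -110.3 = 3.89×10^6 s.
In days: 3.89×10^6 s / (86400 s/day) = 45.0 days.

45.0 days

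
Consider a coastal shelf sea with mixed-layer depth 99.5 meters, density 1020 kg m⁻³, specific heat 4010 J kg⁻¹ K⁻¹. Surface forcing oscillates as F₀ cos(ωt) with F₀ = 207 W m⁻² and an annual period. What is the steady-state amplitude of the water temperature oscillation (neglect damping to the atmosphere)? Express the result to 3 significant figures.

Areal heat capacity C = ρ c_p D = 1020 × 4010 × 99.5 = 4.07×10^8 J m⁻² K⁻¹.
Angular frequency ω = 2π / T = 2π / 3.15×10^7 s = 1.99×10^-7 s⁻¹.
Cω = 4.07×10^8 × 1.99×10^-7 = 81.1 W/(m²·K).
Amplitude A = F₀ / (Cω) = 207 / 81.1 = 2.55 K.

2.55 K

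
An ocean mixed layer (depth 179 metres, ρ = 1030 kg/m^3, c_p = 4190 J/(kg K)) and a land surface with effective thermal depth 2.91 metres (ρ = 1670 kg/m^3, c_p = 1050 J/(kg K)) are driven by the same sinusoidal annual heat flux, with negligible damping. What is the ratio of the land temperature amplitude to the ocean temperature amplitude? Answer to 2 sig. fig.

150

C_ocean = 1030 × 4190 × 179 = 7.73×10^8 J/(m²·K).
C_land = 1670 × 1050 × 2.91 = 5.10×10^6 J/(m²·K).
Undamped amplitude ∝ 1/C, so A_land/A_ocean = C_ocean/C_land = 151.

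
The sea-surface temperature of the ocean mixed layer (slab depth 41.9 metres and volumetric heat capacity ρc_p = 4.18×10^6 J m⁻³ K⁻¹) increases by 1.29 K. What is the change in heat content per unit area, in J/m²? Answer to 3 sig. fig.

Areal heat capacity C = ρc_p × D = 4.18×10^6 × 41.9 = 1.75×10^8 J/(m^2 K).
ΔQ = C ΔT = 1.75×10^8 × 1.29 = 2.26×10^8 J/m².

2.26×10^8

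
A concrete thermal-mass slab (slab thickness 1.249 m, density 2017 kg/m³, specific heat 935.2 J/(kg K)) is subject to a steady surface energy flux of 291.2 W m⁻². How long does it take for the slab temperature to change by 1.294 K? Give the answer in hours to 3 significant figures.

2.91 hours

Areal heat capacity C = ρ c_p D = 2017 × 935.2 × 1.249 = 2.36×10^6 J m⁻² K⁻¹.
Time required: Δt = C ΔT / F = 2.36×10^6 × 1.294 / 291.2 = 10500 s.
In hours: 10500 s / (3600 s/hour) = 2.91 hours.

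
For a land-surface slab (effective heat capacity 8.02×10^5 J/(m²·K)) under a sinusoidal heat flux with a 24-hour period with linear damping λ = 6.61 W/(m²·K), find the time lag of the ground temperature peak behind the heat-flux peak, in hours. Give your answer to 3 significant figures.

5.57 hours

Areal heat capacity C = 8.02×10^5 J/(m²·K) (given).
ω = 2π / 86400 s = 7.27×10^-5 s⁻¹.
Phase lag φ = arctan(Cω/λ) = arctan(58.3/6.61) = 1.46 rad.
Time lag = φ / ω = 1.46 / 7.27×10^-5 = 20000 s = 5.57 hours.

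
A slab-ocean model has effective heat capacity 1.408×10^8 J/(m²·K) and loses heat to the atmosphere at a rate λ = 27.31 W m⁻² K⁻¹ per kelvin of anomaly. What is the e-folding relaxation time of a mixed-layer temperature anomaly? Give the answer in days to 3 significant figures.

59.7 days

Areal heat capacity C = 1.408×10^8 J/(m²·K) (given).
Relaxation time τ = C / λ = 1.41×10^8 / 27.31 = 5.16×10^6 s.
In days: 5.16×10^6 s / (86400 s/day) = 59.7 days.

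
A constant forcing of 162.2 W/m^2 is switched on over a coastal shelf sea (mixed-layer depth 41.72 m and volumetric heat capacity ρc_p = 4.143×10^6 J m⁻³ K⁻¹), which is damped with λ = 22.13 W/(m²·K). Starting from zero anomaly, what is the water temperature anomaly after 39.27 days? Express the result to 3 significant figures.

Areal heat capacity C = ρc_p × D = 4.143×10^6 × 41.72 = 1.73×10^8 J/(m²·K).
τ = C / λ = 1.73×10^8 / 22.13 = 7.81×10^6 s.
Equilibrium anomaly ΔT_eq = F / λ = 162.2 / 22.13 = 7.33 K.
t = 39.27 days = 3.39×10^6 s, so t/τ = 0.434.
ΔT(t) = ΔT_eq (1 − e^(−t/τ)) = 7.33 × (1 − e^−0.434) = 2.58 K.

2.58 K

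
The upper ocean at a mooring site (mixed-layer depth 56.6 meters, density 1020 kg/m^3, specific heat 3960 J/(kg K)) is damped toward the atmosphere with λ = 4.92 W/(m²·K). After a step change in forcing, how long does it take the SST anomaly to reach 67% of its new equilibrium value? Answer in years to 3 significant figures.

Areal heat capacity C = ρ c_p D = 1020 × 3960 × 56.6 = 2.29×10^8 J m⁻² K⁻¹.
τ = C / λ = 2.29×10^8 / 4.92 = 4.65×10^7 s.
Fraction reached: 1 − e^(−t/τ) = 0.67 ⇒ t = −τ ln(1 − 0.67) = τ × 1.11.
t = 5.15×10^7 s = 1.63 years.

1.63 years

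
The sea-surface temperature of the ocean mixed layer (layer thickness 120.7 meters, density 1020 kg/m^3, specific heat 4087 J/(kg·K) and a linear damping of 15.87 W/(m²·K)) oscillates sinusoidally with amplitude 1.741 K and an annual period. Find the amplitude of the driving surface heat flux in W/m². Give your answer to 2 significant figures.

180

Areal heat capacity C = ρ c_p D = 1020 × 4087 × 120.7 = 5.03×10^8 J/(m²·K).
ω = 2π / 3.15×10^7 s = 1.99×10^-7 s⁻¹.
√((Cω)² + λ²) = √((100)² + 15.87²) = 101 W/(m²·K).
F₀ = A × √((Cω)²+λ²) = 1.741 × 101 = 177 W/m².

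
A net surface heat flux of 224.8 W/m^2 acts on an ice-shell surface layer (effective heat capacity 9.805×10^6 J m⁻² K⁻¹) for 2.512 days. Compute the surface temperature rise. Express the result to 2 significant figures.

Areal heat capacity C = 9.805×10^6 J m⁻² K⁻¹ (given).
Net heat input Q = F Δt = 224.8 × (2.512 days × 86400 s/day) = 4.88×10^7 J/m².
ΔT = Q / C = 4.88×10^7 / 9.80×10^6 = 4.98 K.

5.0 K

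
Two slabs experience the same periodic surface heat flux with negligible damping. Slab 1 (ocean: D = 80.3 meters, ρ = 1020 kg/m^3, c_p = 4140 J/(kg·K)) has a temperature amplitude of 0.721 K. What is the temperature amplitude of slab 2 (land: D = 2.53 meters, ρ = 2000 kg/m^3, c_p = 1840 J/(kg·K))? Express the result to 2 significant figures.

C_ocean = 3.39×10^8 J/(m²·K); C_land = 9.31×10^6 J/(m²·K).
A ∝ 1/C ⇒ A_land = A_ocean × C_ocean/C_land = 0.721 × 36.4 = 26.3 K.

26 K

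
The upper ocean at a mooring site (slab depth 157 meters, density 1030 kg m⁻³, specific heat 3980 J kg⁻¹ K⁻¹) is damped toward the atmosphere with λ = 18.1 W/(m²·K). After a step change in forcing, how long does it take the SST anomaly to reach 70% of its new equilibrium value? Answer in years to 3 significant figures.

Areal heat capacity C = ρ c_p D = 1030 × 3980 × 157 = 6.44×10^8 J/(m²·K).
τ = C / λ = 6.44×10^8 / 18.1 = 3.56×10^7 s.
Fraction reached: 1 − e^(−t/τ) = 0.70 ⇒ t = −τ ln(1 − 0.70) = τ × 1.20.
t = 4.28×10^7 s = 1.36 years.

1.36 years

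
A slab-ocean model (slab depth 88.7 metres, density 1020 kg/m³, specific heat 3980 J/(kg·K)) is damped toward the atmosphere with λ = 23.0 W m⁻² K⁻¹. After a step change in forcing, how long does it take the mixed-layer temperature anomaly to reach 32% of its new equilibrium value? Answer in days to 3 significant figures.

69.9 days

Areal heat capacity C = ρ c_p D = 1020 × 3980 × 88.7 = 3.60×10^8 J m⁻² K⁻¹.
τ = C / λ = 3.60×10^8 / 23.0 = 1.57×10^7 s.
Fraction reached: 1 − e^(−t/τ) = 0.32 ⇒ t = −τ ln(1 − 0.32) = τ × 0.386.
t = 6.04×10^6 s = 69.9 days.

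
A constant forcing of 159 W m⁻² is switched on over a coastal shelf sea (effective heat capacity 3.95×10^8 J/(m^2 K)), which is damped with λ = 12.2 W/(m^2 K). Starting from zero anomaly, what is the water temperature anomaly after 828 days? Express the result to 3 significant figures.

Areal heat capacity C = 3.95×10^8 J/(m^2 K) (given).
τ = C / λ = 3.95×10^8 / 12.2 = 3.24×10^7 s.
Equilibrium anomaly ΔT_eq = F / λ = 159 / 12.2 = 13.0 K.
t = 828 days = 7.15×10^7 s, so t/τ = 2.21.
ΔT(t) = ΔT_eq (1 − e^(−t/τ)) = 13.0 × (1 − e^−2.21) = 11.6 K.

11.6 K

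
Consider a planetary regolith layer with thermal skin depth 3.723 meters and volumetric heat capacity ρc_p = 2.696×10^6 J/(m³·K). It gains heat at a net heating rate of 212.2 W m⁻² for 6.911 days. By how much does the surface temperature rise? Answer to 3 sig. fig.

12.6 K

Areal heat capacity C = ρc_p × D = 2.696×10^6 × 3.723 = 1.00×10^7 J m⁻² K⁻¹.
Net heat input Q = F Δt = 212.2 × (6.911 days × 86400 s/day) = 1.27×10^8 J/m².
ΔT = Q / C = 1.27×10^8 / 1.00×10^7 = 12.6 K.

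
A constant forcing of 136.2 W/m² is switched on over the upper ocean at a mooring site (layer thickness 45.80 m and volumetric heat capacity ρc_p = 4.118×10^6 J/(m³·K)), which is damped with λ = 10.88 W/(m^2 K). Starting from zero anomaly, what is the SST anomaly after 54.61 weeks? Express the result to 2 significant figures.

Areal heat capacity C = ρc_p × D = 4.118×10^6 × 45.80 = 1.89×10^8 J/(m^2 K).
τ = C / λ = 1.89×10^8 / 10.88 = 1.73×10^7 s.
Equilibrium anomaly ΔT_eq = F / λ = 136.2 / 10.88 = 12.5 K.
t = 54.61 weeks = 3.30×10^7 s, so t/τ = 1.91.
ΔT(t) = ΔT_eq (1 − e^(−t/τ)) = 12.5 × (1 − e^−1.91) = 10.7 K.

11 K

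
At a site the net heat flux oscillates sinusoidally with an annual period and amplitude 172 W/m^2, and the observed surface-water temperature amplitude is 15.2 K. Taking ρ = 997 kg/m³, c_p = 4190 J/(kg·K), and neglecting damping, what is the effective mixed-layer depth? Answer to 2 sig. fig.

14 m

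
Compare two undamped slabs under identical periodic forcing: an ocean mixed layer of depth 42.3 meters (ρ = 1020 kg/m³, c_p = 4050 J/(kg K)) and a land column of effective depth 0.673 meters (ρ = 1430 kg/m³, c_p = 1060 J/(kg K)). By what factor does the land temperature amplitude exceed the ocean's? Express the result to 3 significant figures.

171

C_ocean = 1020 × 4050 × 42.3 = 1.75×10^8 J/(m²·K).
C_land = 1430 × 1060 × 0.673 = 1.02×10^6 J/(m²·K).
Undamped amplitude ∝ 1/C, so A_land/A_ocean = C_ocean/C_land = 171.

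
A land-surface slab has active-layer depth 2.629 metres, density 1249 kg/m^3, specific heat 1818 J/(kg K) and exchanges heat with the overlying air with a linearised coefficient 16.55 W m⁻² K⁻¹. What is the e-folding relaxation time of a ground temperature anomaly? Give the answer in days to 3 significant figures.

4.17 days

Areal heat capacity C = ρ c_p D = 1249 × 1818 × 2.629 = 5.97×10^6 J/(m²·K).
Relaxation time τ = C / λ = 5.97×10^6 / 16.55 = 3.61×10^5 s.
In days: 3.61×10^5 s / (86400 s/day) = 4.17 days.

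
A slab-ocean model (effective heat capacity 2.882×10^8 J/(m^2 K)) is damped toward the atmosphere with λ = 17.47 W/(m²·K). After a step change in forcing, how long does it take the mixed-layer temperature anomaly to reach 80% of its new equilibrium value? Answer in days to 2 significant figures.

310 days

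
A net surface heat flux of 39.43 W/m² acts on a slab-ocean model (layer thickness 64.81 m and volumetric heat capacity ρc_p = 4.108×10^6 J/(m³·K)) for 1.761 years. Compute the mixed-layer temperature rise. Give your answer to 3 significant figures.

8.23 K

Areal heat capacity C = ρc_p × D = 4.108×10^6 × 64.81 = 2.66×10^8 J m⁻² K⁻¹.
Net heat input Q = F Δt = 39.43 × (1.761 years × 3.156×10^7 s/year) = 2.19×10^9 J/m².
ΔT = Q / C = 2.19×10^9 / 2.66×10^8 = 8.23 K.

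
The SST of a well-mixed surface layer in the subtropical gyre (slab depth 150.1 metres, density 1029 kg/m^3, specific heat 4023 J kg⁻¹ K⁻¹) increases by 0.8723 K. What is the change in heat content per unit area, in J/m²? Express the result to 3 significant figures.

Areal heat capacity C = ρ c_p D = 1029 × 4023 × 150.1 = 6.21×10^8 J/(m^2 K).
ΔQ = C ΔT = 6.21×10^8 × 0.8723 = 5.42×10^8 J/m².

5.42×10^8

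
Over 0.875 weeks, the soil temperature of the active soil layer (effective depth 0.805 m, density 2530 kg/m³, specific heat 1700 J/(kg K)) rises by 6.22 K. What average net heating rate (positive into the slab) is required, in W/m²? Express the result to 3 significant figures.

Areal heat capacity C = ρ c_p D = 2530 × 1700 × 0.805 = 3.46×10^6 J/(m^2 K).
Required heat per unit area: Q = C ΔT = 3.46×10^6 × 6.22 = 2.15×10^7 J/m².
Flux F = Q / Δt = 2.15×10^7 / 5.29×10^5 s = 40.7 W/m².

40.7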